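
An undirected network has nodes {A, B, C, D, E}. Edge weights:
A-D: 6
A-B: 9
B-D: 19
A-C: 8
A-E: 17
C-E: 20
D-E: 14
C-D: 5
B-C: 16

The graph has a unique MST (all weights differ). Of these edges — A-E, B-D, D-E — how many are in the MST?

Kruskal: consider edges lightest-first.
C-D (5): add — endpoints in different components.
A-D (6): add — endpoints in different components.
A-C (8): skip — A and C already connected.
A-B (9): add — endpoints in different components.
D-E (14): add — endpoints in different components.
MST edge set: {C-D, A-D, A-B, D-E}.
Of the listed edges, {D-E} are in the MST → 1.

1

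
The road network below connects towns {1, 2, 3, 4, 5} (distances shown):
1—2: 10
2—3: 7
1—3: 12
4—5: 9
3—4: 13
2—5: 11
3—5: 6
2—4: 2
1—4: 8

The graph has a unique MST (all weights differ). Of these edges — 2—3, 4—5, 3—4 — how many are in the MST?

1

Sort edges by weight, then run Kruskal:
2—4 (2): add. Components now {1} {2,4} {3} {5}
3—5 (6): add. Components now {1} {2,4} {3,5}
2—3 (7): add. Components now {1} {2,3,4,5}
1—4 (8): add. Components now {1,2,3,4,5}
MST edge set: {2—4, 3—5, 2—3, 1—4}.
Of the listed edges, {2—3} are in the MST → 1.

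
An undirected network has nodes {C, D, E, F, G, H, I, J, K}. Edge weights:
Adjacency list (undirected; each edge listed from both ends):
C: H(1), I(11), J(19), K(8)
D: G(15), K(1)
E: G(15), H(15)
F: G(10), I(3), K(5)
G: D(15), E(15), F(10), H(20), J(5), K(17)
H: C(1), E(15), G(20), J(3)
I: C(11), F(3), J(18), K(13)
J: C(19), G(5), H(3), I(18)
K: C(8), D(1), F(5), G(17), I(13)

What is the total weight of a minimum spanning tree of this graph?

41

Prim, starting at K.
Step 1: cheapest edge leaving the tree is D-K (1); add D.
Step 2: cheapest edge leaving the tree is F-K (5); add F.
Step 3: cheapest edge leaving the tree is F-I (3); add I.
Step 4: cheapest edge leaving the tree is C-K (8); add C.
Step 5: cheapest edge leaving the tree is C-H (1); add H.
Step 6: cheapest edge leaving the tree is H-J (3); add J.
Step 7: cheapest edge leaving the tree is G-J (5); add G.
Step 8: cheapest edge leaving the tree is E-G (15); add E.
MST edges: D-K, F-K, F-I, C-K, C-H, H-J, G-J, E-G; total weight 1+5+3+8+1+3+5+15 = 41.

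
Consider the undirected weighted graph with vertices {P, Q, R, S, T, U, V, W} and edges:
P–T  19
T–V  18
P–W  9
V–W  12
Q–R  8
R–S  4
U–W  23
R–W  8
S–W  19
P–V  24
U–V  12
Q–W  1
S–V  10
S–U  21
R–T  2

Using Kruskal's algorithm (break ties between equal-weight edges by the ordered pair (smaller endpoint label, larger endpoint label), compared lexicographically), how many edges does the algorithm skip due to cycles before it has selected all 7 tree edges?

Kruskal: consider edges lightest-first.
Q–W (1): add — endpoints in different components.
R–T (2): add — endpoints in different components.
R–S (4): add — endpoints in different components.
Q–R (8): add — endpoints in different components.
R–W (8): skip — W and R already connected.
P–W (9): add — endpoints in different components.
S–V (10): add — endpoints in different components.
U–V (12): add — endpoints in different components.
Edges rejected before the tree was complete: 1.

1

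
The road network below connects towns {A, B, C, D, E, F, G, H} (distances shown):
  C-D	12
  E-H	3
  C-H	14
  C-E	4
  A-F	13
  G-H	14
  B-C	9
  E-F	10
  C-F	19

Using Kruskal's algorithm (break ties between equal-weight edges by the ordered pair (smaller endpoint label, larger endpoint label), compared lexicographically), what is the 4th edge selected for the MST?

E-F

Kruskal's algorithm — process edges by increasing weight (ties by edge label):
E-H (3): add — endpoints in different components.
C-E (4): add — endpoints in different components.
B-C (9): add — endpoints in different components.
E-F (10): add — endpoints in different components.
C-D (12): add — endpoints in different components.
A-F (13): add — endpoints in different components.
C-H (14): skip — C and H already connected.
G-H (14): add — endpoints in different components.
The 4th edge added is E-F.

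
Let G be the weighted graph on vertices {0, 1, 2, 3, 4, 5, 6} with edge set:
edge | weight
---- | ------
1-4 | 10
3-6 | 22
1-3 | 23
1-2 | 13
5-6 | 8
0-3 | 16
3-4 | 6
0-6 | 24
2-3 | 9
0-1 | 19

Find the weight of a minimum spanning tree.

Kruskal's algorithm — process edges by increasing weight (ties by edge label):
3-4 (6): add. Components now {0} {1} {2} {3,4} {5} {6}
5-6 (8): add. Components now {0} {1} {2} {3,4} {5,6}
2-3 (9): add. Components now {0} {1} {2,3,4} {5,6}
1-4 (10): add. Components now {0} {1,2,3,4} {5,6}
1-2 (13): skip — 1 and 2 already connected.
0-3 (16): add. Components now {0,1,2,3,4} {5,6}
0-1 (19): skip — 0 and 1 already connected.
3-6 (22): add. Components now {0,1,2,3,4,5,6}
MST edges: 3-4, 5-6, 2-3, 1-4, 0-3, 3-6; total weight 6+8+9+10+16+22 = 71.

71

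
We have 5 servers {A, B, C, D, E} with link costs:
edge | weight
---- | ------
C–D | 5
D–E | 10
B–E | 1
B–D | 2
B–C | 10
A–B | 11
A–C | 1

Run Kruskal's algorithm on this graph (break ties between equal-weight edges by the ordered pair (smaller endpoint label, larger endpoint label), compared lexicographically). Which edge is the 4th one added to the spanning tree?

Kruskal's algorithm — process edges by increasing weight (ties by edge label):
A–C (1): add — endpoints in different components.
B–E (1): add — endpoints in different components.
B–D (2): add — endpoints in different components.
C–D (5): add — endpoints in different components.
The 4th edge added is C–D.

C-D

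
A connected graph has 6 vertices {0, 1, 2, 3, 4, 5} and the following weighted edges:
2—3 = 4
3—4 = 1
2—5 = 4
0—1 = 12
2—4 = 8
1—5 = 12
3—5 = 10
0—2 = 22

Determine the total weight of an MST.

33

Prim, starting at 0.
Step 1: frontier [0—1 12, 0—2 22] → take 0—1 (12); add 1.
Step 2: frontier [0—2 22, 1—5 12] → take 1—5 (12); add 5.
Step 3: frontier [0—2 22, 2—5 4, 3—5 10] → take 2—5 (4); add 2.
Step 4: frontier [2—3 4, 2—4 8, 3—5 10] → take 2—3 (4); add 3.
Step 5: frontier [2—4 8, 3—4 1] → take 3—4 (1); add 4.
MST edges: 0—1, 1—5, 2—5, 2—3, 3—4; total weight 12+12+4+4+1 = 33.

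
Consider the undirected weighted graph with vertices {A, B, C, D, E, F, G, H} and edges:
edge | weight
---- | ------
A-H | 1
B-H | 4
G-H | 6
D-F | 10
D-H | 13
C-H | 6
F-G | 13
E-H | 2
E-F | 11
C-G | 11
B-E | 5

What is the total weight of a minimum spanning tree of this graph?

Kruskal's algorithm — process edges by increasing weight (ties by edge label):
A-H (1): add — endpoints in different components.
E-H (2): add — endpoints in different components.
B-H (4): add — endpoints in different components.
B-E (5): skip — B and E already connected.
C-H (6): add — endpoints in different components.
G-H (6): add — endpoints in different components.
D-F (10): add — endpoints in different components.
C-G (11): skip — C and G already connected.
E-F (11): add — endpoints in different components.
MST edges: A-H, E-H, B-H, C-H, G-H, D-F, E-F; total weight 1+2+4+6+6+10+11 = 40.

40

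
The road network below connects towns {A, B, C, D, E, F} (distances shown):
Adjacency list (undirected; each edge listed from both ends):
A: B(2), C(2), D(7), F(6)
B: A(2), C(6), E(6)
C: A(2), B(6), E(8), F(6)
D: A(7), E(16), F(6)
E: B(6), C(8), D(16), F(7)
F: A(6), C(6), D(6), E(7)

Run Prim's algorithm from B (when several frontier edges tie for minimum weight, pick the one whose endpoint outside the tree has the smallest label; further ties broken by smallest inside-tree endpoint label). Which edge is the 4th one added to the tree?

A-F

Grow the tree from B using Prim:
Step 1: cheapest edge leaving the tree is A—B (2); add A.
Step 2: cheapest edge leaving the tree is A—C (2); add C.
Step 3: cheapest edge leaving the tree is B—E (6); add E.
Step 4: cheapest edge leaving the tree is A—F (6); add F.
Step 5: cheapest edge leaving the tree is D—F (6); add D.
The 4th edge added is A—F.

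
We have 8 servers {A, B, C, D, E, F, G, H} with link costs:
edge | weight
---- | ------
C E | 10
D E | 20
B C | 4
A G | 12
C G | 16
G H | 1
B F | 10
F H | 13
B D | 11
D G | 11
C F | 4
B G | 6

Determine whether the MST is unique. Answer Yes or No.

No

Kruskal: consider edges lightest-first.
G H (1): add — endpoints in different components.
B C (4): add — endpoints in different components.
C F (4): add — endpoints in different components.
B G (6): add — endpoints in different components.
B F (10): skip — B and F already connected.
C E (10): add — endpoints in different components.
B D (11): add — endpoints in different components.
D G (11): skip — D and G already connected.
A G (12): add — endpoints in different components.
Non-tree edge D G has weight 11, equal to the heaviest edge on its tree cycle — swapping gives another MST of the same weight. Not unique.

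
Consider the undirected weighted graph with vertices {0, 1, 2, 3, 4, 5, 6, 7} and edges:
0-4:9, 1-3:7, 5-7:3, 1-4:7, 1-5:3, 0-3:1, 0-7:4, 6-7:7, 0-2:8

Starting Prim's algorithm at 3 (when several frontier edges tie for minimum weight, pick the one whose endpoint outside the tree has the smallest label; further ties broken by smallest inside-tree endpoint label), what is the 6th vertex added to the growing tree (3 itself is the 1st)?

4

Prim's algorithm from 3:
Step 1: frontier [0-3 1, 1-3 7] → take 0-3 (1); add 0.
Step 2: frontier [0-7 4, 0-2 8, 0-4 9, 1-3 7] → take 0-7 (4); add 7.
Step 3: frontier [0-2 8, 0-4 9, 1-3 7, 5-7 3, 6-7 7] → take 5-7 (3); add 5.
Step 4: frontier [0-2 8, 0-4 9, 1-3 7, 1-5 3, 6-7 7] → take 1-5 (3); add 1.
Step 5: frontier [0-2 8, 0-4 9, 1-4 7, 6-7 7] → take 1-4 (7); add 4.
Step 6: frontier [0-2 8, 6-7 7] → take 6-7 (7); add 6.
Step 7: frontier [0-2 8] → take 0-2 (8); add 2.
Vertex order: 3, 0, 7, 5, 1, 4, 6, 2. The 6th vertex is 4.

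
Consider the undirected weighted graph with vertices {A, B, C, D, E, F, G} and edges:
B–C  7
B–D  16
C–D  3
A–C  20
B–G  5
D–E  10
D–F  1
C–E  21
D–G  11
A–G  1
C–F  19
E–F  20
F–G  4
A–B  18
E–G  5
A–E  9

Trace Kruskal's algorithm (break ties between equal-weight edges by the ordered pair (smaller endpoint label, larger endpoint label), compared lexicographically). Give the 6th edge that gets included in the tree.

E-G

Sort edges by weight, then run Kruskal:
A–G (1): add. Components now {A,G} {B} {C} {D} {E} {F}
D–F (1): add. Components now {A,G} {B} {C} {D,F} {E}
C–D (3): add. Components now {A,G} {B} {C,D,F} {E}
F–G (4): add. Components now {A,C,D,F,G} {B} {E}
B–G (5): add. Components now {A,B,C,D,F,G} {E}
E–G (5): add. Components now {A,B,C,D,E,F,G}
The 6th edge added is E–G.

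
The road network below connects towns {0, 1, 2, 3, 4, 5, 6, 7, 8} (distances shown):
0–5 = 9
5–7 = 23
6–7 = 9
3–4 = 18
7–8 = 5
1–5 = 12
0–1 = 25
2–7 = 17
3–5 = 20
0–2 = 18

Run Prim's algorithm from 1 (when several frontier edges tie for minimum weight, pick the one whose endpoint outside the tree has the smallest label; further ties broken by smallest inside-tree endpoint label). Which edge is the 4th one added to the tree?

Grow the tree from 1 using Prim:
Step 1: cheapest edge leaving the tree is 1–5 (12); add 5.
Step 2: cheapest edge leaving the tree is 0–5 (9); add 0.
Step 3: cheapest edge leaving the tree is 0–2 (18); add 2.
Step 4: cheapest edge leaving the tree is 2–7 (17); add 7.
Step 5: cheapest edge leaving the tree is 7–8 (5); add 8.
Step 6: cheapest edge leaving the tree is 6–7 (9); add 6.
Step 7: cheapest edge leaving the tree is 3–5 (20); add 3.
Step 8: cheapest edge leaving the tree is 3–4 (18); add 4.
The 4th edge added is 2–7.

2-7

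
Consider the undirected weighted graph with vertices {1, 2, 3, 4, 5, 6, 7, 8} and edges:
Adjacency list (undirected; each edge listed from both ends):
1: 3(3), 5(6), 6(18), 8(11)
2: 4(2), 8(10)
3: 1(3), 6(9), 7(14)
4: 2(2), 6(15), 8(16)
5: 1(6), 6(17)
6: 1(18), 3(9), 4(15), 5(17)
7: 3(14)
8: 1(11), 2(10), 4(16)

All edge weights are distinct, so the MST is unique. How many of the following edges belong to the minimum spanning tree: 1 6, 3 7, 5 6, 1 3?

Kruskal's algorithm — process edges by increasing weight (ties by edge label):
2 4 (2): add — endpoints in different components.
1 3 (3): add — endpoints in different components.
1 5 (6): add — endpoints in different components.
3 6 (9): add — endpoints in different components.
2 8 (10): add — endpoints in different components.
1 8 (11): add — endpoints in different components.
3 7 (14): add — endpoints in different components.
MST edge set: {2 4, 1 3, 1 5, 3 6, 2 8, 1 8, 3 7}.
Of the listed edges, {3 7, 1 3} are in the MST → 2.

2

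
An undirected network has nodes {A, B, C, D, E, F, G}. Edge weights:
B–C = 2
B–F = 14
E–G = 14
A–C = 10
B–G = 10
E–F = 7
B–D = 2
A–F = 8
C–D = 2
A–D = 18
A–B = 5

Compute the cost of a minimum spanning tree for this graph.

Sort edges by weight, then run Kruskal:
B–C (2): add — endpoints in different components.
B–D (2): add — endpoints in different components.
C–D (2): skip — C and D already connected.
A–B (5): add — endpoints in different components.
E–F (7): add — endpoints in different components.
A–F (8): add — endpoints in different components.
A–C (10): skip — A and C already connected.
B–G (10): add — endpoints in different components.
MST edges: B–C, B–D, A–B, E–F, A–F, B–G; total weight 2+2+5+7+8+10 = 34.

34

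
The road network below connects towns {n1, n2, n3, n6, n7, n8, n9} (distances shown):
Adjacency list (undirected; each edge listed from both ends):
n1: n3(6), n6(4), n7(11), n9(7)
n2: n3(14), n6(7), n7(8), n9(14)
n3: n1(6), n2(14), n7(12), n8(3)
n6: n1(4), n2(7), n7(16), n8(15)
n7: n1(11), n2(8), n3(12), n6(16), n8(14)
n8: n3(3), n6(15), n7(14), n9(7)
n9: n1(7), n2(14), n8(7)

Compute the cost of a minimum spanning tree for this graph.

35

Sort edges by weight, then run Kruskal:
n3 n8 (3): add. Components now {n7} {n3,n8} {n1} {n2} {n6} {n9}
n1 n6 (4): add. Components now {n7} {n3,n8} {n1,n6} {n2} {n9}
n1 n3 (6): add. Components now {n7} {n1,n3,n6,n8} {n2} {n9}
n1 n9 (7): add. Components now {n7} {n1,n3,n6,n8,n9} {n2}
n2 n6 (7): add. Components now {n7} {n1,n2,n3,n6,n8,n9}
n8 n9 (7): skip — n8 and n9 already connected.
n2 n7 (8): add. Components now {n1,n2,n3,n6,n7,n8,n9}
MST edges: n3 n8, n1 n6, n1 n3, n1 n9, n2 n6, n2 n7; total weight 3+4+6+7+7+8 = 35.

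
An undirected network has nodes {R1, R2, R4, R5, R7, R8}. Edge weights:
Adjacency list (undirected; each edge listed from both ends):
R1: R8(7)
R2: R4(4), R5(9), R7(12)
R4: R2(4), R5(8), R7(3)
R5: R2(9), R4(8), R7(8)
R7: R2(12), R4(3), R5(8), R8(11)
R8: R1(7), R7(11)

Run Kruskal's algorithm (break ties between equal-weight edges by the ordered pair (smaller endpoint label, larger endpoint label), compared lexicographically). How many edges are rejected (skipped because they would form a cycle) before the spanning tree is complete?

2

Kruskal: consider edges lightest-first.
R4-R7 (3): add. Components now {R4,R7} {R2} {R5} {R8} {R1}
R2-R4 (4): add. Components now {R2,R4,R7} {R5} {R8} {R1}
R1-R8 (7): add. Components now {R2,R4,R7} {R5} {R1,R8}
R4-R5 (8): add. Components now {R2,R4,R5,R7} {R1,R8}
R5-R7 (8): skip — R7 and R5 already connected.
R2-R5 (9): skip — R2 and R5 already connected.
R7-R8 (11): add. Components now {R1,R2,R4,R5,R7,R8}
Edges rejected before the tree was complete: 2.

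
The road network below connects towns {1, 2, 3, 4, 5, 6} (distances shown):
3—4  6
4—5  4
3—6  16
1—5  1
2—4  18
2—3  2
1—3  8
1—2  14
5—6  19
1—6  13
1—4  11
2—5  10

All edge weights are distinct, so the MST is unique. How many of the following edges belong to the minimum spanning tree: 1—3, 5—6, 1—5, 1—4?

1

Kruskal's algorithm — process edges by increasing weight (ties by edge label):
1—5 (1): add. Components now {1,5} {2} {3} {4} {6}
2—3 (2): add. Components now {1,5} {2,3} {4} {6}
4—5 (4): add. Components now {1,4,5} {2,3} {6}
3—4 (6): add. Components now {1,2,3,4,5} {6}
1—3 (8): skip — 1 and 3 already connected.
2—5 (10): skip — 2 and 5 already connected.
1—4 (11): skip — 1 and 4 already connected.
1—6 (13): add. Components now {1,2,3,4,5,6}
MST edge set: {1—5, 2—3, 4—5, 3—4, 1—6}.
Of the listed edges, {1—5} are in the MST → 1.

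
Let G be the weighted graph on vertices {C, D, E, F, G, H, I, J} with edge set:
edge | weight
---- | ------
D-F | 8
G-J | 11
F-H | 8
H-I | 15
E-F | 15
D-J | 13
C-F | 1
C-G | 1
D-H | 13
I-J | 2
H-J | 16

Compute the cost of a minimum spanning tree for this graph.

46

Kruskal's algorithm — process edges by increasing weight (ties by edge label):
C-F (1): add — endpoints in different components.
C-G (1): add — endpoints in different components.
I-J (2): add — endpoints in different components.
D-F (8): add — endpoints in different components.
F-H (8): add — endpoints in different components.
G-J (11): add — endpoints in different components.
D-H (13): skip — D and H already connected.
D-J (13): skip — D and J already connected.
E-F (15): add — endpoints in different components.
MST edges: C-F, C-G, I-J, D-F, F-H, G-J, E-F; total weight 1+1+2+8+8+11+15 = 46.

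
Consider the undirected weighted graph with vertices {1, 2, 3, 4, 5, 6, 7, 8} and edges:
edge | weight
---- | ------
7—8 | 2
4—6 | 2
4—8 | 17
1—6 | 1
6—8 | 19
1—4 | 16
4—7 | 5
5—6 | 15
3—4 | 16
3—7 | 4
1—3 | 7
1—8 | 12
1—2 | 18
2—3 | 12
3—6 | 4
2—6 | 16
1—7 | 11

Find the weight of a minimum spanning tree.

Grow the tree from 8 using Prim:
Step 1: cheapest edge leaving the tree is 7—8 (2); add 7.
Step 2: cheapest edge leaving the tree is 3—7 (4); add 3.
Step 3: cheapest edge leaving the tree is 3—6 (4); add 6.
Step 4: cheapest edge leaving the tree is 1—6 (1); add 1.
Step 5: cheapest edge leaving the tree is 4—6 (2); add 4.
Step 6: cheapest edge leaving the tree is 2—3 (12); add 2.
Step 7: cheapest edge leaving the tree is 5—6 (15); add 5.
MST edges: 7—8, 3—7, 3—6, 1—6, 4—6, 2—3, 5—6; total weight 2+4+4+1+2+12+15 = 40.

40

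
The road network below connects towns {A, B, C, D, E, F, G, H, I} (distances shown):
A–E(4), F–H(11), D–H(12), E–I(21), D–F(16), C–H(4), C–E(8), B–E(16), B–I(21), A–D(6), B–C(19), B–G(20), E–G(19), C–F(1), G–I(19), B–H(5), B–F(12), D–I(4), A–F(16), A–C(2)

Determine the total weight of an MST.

45

Grow the tree from D using Prim:
Step 1: cheapest edge leaving the tree is D–I (4); add I.
Step 2: cheapest edge leaving the tree is A–D (6); add A.
Step 3: cheapest edge leaving the tree is A–C (2); add C.
Step 4: cheapest edge leaving the tree is C–F (1); add F.
Step 5: cheapest edge leaving the tree is A–E (4); add E.
Step 6: cheapest edge leaving the tree is C–H (4); add H.
Step 7: cheapest edge leaving the tree is B–H (5); add B.
Step 8: cheapest edge leaving the tree is E–G (19); add G.
MST edges: D–I, A–D, A–C, C–F, A–E, C–H, B–H, E–G; total weight 4+6+2+1+4+4+5+19 = 45.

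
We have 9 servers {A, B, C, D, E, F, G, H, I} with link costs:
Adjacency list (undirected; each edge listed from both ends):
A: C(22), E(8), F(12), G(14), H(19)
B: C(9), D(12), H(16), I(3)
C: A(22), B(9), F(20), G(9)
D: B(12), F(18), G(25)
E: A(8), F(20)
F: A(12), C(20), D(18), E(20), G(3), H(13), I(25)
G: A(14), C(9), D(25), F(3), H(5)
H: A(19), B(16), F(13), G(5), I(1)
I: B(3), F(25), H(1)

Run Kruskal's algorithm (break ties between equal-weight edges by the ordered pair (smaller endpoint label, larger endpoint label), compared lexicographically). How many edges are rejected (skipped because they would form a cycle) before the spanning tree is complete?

1

Kruskal's algorithm — process edges by increasing weight (ties by edge label):
H I (1): add — endpoints in different components.
B I (3): add — endpoints in different components.
F G (3): add — endpoints in different components.
G H (5): add — endpoints in different components.
A E (8): add — endpoints in different components.
B C (9): add — endpoints in different components.
C G (9): skip — C and G already connected.
A F (12): add — endpoints in different components.
B D (12): add — endpoints in different components.
Edges rejected before the tree was complete: 1.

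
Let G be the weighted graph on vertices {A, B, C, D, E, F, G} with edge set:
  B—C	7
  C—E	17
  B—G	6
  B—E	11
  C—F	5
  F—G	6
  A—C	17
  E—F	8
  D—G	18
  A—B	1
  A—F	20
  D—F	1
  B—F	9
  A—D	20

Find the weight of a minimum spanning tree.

27

Sort edges by weight, then run Kruskal:
A—B (1): add — endpoints in different components.
D—F (1): add — endpoints in different components.
C—F (5): add — endpoints in different components.
B—G (6): add — endpoints in different components.
F—G (6): add — endpoints in different components.
B—C (7): skip — B and C already connected.
E—F (8): add — endpoints in different components.
MST edges: A—B, D—F, C—F, B—G, F—G, E—F; total weight 1+1+5+6+6+8 = 27.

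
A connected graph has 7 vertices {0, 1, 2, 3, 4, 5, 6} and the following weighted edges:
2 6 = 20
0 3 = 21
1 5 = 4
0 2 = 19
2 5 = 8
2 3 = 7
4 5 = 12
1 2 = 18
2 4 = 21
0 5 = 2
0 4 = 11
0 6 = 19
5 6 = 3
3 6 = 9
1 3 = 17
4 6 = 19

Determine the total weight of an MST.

35

Kruskal: consider edges lightest-first.
0 5 (2): add — endpoints in different components.
5 6 (3): add — endpoints in different components.
1 5 (4): add — endpoints in different components.
2 3 (7): add — endpoints in different components.
2 5 (8): add — endpoints in different components.
3 6 (9): skip — 3 and 6 already connected.
0 4 (11): add — endpoints in different components.
MST edges: 0 5, 5 6, 1 5, 2 3, 2 5, 0 4; total weight 2+3+4+7+8+11 = 35.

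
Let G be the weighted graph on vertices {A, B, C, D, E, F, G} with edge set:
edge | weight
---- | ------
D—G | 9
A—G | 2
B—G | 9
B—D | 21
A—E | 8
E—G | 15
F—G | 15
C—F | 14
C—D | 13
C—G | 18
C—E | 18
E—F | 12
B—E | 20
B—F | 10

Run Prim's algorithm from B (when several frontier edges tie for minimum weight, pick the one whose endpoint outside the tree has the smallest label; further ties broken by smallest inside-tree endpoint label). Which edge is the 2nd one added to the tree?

A-G

Grow the tree from B using Prim:
Step 1: cheapest edge leaving the tree is B—G (9); add G.
Step 2: cheapest edge leaving the tree is A—G (2); add A.
Step 3: cheapest edge leaving the tree is A—E (8); add E.
Step 4: cheapest edge leaving the tree is D—G (9); add D.
Step 5: cheapest edge leaving the tree is B—F (10); add F.
Step 6: cheapest edge leaving the tree is C—D (13); add C.
The 2nd edge added is A—G.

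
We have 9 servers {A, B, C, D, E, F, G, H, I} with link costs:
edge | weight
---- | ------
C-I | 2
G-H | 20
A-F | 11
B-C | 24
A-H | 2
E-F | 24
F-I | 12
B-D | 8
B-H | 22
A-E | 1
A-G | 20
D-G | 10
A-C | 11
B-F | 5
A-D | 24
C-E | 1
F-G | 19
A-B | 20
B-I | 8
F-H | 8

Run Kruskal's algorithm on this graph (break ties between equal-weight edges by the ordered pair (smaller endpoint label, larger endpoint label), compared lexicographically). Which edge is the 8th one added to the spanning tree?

D-G

Kruskal: consider edges lightest-first.
A-E (1): add — endpoints in different components.
C-E (1): add — endpoints in different components.
A-H (2): add — endpoints in different components.
C-I (2): add — endpoints in different components.
B-F (5): add — endpoints in different components.
B-D (8): add — endpoints in different components.
B-I (8): add — endpoints in different components.
F-H (8): skip — F and H already connected.
D-G (10): add — endpoints in different components.
The 8th edge added is D-G.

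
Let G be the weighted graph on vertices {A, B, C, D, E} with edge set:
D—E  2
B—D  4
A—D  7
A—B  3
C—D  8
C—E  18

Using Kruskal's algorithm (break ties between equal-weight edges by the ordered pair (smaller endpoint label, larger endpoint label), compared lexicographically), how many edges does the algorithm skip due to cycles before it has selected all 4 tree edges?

Sort edges by weight, then run Kruskal:
D—E (2): add. Components now {A} {B} {C} {D,E}
A—B (3): add. Components now {A,B} {C} {D,E}
B—D (4): add. Components now {A,B,D,E} {C}
A—D (7): skip — A and D already connected.
C—D (8): add. Components now {A,B,C,D,E}
Edges rejected before the tree was complete: 1.

1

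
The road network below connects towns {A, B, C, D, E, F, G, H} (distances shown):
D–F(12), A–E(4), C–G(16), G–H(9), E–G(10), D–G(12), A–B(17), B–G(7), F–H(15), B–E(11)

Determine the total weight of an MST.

70

Sort edges by weight, then run Kruskal:
A–E (4): add — endpoints in different components.
B–G (7): add — endpoints in different components.
G–H (9): add — endpoints in different components.
E–G (10): add — endpoints in different components.
B–E (11): skip — B and E already connected.
D–F (12): add — endpoints in different components.
D–G (12): add — endpoints in different components.
F–H (15): skip — F and H already connected.
C–G (16): add — endpoints in different components.
MST edges: A–E, B–G, G–H, E–G, D–F, D–G, C–G; total weight 4+7+9+10+12+12+16 = 70.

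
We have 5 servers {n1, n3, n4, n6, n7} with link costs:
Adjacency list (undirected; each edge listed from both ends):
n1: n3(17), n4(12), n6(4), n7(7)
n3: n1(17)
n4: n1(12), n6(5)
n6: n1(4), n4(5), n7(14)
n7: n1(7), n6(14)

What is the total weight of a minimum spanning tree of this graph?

33

Kruskal's algorithm — process edges by increasing weight (ties by edge label):
n1 n6 (4): add — endpoints in different components.
n4 n6 (5): add — endpoints in different components.
n1 n7 (7): add — endpoints in different components.
n1 n4 (12): skip — n1 and n4 already connected.
n6 n7 (14): skip — n6 and n7 already connected.
n1 n3 (17): add — endpoints in different components.
MST edges: n1 n6, n4 n6, n1 n7, n1 n3; total weight 4+5+7+17 = 33.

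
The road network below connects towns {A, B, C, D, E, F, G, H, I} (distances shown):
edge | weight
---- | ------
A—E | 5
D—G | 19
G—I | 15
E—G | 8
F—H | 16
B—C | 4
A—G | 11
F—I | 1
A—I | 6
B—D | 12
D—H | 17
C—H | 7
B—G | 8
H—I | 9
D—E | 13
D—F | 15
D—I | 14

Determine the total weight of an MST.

Prim's algorithm from B:
Step 1: cheapest edge leaving the tree is B—C (4); add C.
Step 2: cheapest edge leaving the tree is C—H (7); add H.
Step 3: cheapest edge leaving the tree is B—G (8); add G.
Step 4: cheapest edge leaving the tree is E—G (8); add E.
Step 5: cheapest edge leaving the tree is A—E (5); add A.
Step 6: cheapest edge leaving the tree is A—I (6); add I.
Step 7: cheapest edge leaving the tree is F—I (1); add F.
Step 8: cheapest edge leaving the tree is B—D (12); add D.
MST edges: B—C, C—H, B—G, E—G, A—E, A—I, F—I, B—D; total weight 4+7+8+8+5+6+1+12 = 51.

51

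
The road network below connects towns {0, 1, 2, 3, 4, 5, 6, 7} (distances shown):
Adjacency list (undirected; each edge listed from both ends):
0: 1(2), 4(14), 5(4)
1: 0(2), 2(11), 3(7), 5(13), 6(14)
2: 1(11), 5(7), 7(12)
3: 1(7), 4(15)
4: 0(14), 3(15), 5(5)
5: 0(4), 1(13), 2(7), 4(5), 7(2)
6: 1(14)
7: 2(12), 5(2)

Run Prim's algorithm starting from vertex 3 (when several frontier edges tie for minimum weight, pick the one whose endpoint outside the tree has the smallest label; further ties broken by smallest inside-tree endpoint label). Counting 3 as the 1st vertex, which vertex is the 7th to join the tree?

2

Prim, starting at 3.
Step 1: cheapest edge leaving the tree is 1—3 (7); add 1.
Step 2: cheapest edge leaving the tree is 0—1 (2); add 0.
Step 3: cheapest edge leaving the tree is 0—5 (4); add 5.
Step 4: cheapest edge leaving the tree is 5—7 (2); add 7.
Step 5: cheapest edge leaving the tree is 4—5 (5); add 4.
Step 6: cheapest edge leaving the tree is 2—5 (7); add 2.
Step 7: cheapest edge leaving the tree is 1—6 (14); add 6.
Vertex order: 3, 1, 0, 5, 7, 4, 2, 6. The 7th vertex is 2.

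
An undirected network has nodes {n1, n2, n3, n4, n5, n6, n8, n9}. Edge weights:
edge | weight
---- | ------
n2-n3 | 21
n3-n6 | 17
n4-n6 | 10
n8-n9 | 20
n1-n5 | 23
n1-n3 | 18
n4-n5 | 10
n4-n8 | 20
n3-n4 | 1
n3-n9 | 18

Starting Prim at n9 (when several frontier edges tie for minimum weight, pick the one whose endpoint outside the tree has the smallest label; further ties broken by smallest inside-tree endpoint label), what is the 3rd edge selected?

Prim's algorithm from n9:
Step 1: cheapest edge leaving the tree is n3-n9 (18); add n3.
Step 2: cheapest edge leaving the tree is n3-n4 (1); add n4.
Step 3: cheapest edge leaving the tree is n4-n5 (10); add n5.
Step 4: cheapest edge leaving the tree is n4-n6 (10); add n6.
Step 5: cheapest edge leaving the tree is n1-n3 (18); add n1.
Step 6: cheapest edge leaving the tree is n4-n8 (20); add n8.
Step 7: cheapest edge leaving the tree is n2-n3 (21); add n2.
The 3rd edge added is n4-n5.

n4-n5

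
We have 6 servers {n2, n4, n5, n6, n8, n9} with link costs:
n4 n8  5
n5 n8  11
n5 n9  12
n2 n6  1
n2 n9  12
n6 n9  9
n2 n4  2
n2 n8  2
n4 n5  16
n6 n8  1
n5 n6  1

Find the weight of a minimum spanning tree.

14

Sort edges by weight, then run Kruskal:
n2 n6 (1): add — endpoints in different components.
n5 n6 (1): add — endpoints in different components.
n6 n8 (1): add — endpoints in different components.
n2 n4 (2): add — endpoints in different components.
n2 n8 (2): skip — n8 and n2 already connected.
n4 n8 (5): skip — n4 and n8 already connected.
n6 n9 (9): add — endpoints in different components.
MST edges: n2 n6, n5 n6, n6 n8, n2 n4, n6 n9; total weight 1+1+1+2+9 = 14.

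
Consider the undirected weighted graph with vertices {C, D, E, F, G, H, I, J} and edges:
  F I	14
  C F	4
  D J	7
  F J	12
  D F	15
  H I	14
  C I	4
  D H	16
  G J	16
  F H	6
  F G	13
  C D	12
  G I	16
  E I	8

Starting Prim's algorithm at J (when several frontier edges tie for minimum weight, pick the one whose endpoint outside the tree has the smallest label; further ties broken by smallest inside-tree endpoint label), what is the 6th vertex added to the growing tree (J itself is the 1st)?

Grow the tree from J using Prim:
Step 1: frontier [D J 7, F J 12, G J 16] → take D J (7); add D.
Step 2: frontier [C D 12, D F 15, D H 16, F J 12, G J 16] → take C D (12); add C.
Step 3: frontier [C F 4, C I 4, D F 15, D H 16, F J 12, G J 16] → take C F (4); add F.
Step 4: frontier [C I 4, D H 16, F H 6, F G 13, F I 14, G J 16] → take C I (4); add I.
Step 5: frontier [D H 16, F H 6, F G 13, E I 8, H I 14, G I 16, G J 16] → take F H (6); add H.
Step 6: frontier [F G 13, E I 8, G I 16, G J 16] → take E I (8); add E.
Step 7: frontier [F G 13, G I 16, G J 16] → take F G (13); add G.
Vertex order: J, D, C, F, I, H, E, G. The 6th vertex is H.

H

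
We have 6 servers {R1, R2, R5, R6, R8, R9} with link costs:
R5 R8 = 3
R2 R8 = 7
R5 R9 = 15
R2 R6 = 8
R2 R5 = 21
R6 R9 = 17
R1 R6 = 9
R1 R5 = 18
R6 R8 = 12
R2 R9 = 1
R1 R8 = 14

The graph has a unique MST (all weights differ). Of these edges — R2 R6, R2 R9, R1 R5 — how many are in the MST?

2

Kruskal: consider edges lightest-first.
R2 R9 (1): add — endpoints in different components.
R5 R8 (3): add — endpoints in different components.
R2 R8 (7): add — endpoints in different components.
R2 R6 (8): add — endpoints in different components.
R1 R6 (9): add — endpoints in different components.
MST edge set: {R2 R9, R5 R8, R2 R8, R2 R6, R1 R6}.
Of the listed edges, {R2 R6, R2 R9} are in the MST → 2.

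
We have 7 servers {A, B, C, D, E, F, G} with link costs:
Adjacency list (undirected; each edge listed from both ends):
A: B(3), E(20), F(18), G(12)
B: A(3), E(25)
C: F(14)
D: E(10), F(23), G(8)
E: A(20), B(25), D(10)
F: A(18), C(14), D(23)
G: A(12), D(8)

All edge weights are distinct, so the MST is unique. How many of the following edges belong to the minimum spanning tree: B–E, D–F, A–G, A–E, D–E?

2

Kruskal's algorithm — process edges by increasing weight (ties by edge label):
A–B (3): add. Components now {A,B} {C} {D} {E} {F} {G}
D–G (8): add. Components now {A,B} {C} {D,G} {E} {F}
D–E (10): add. Components now {A,B} {C} {D,E,G} {F}
A–G (12): add. Components now {A,B,D,E,G} {C} {F}
C–F (14): add. Components now {A,B,D,E,G} {C,F}
A–F (18): add. Components now {A,B,C,D,E,F,G}
MST edge set: {A–B, D–G, D–E, A–G, C–F, A–F}.
Of the listed edges, {A–G, D–E} are in the MST → 2.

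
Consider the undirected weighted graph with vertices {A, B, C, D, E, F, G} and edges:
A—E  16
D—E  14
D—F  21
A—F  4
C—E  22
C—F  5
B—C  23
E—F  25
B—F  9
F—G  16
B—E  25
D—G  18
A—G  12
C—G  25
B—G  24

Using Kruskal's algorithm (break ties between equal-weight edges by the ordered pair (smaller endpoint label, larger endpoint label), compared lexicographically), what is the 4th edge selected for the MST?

Sort edges by weight, then run Kruskal:
A—F (4): add — endpoints in different components.
C—F (5): add — endpoints in different components.
B—F (9): add — endpoints in different components.
A—G (12): add — endpoints in different components.
D—E (14): add — endpoints in different components.
A—E (16): add — endpoints in different components.
The 4th edge added is A—G.

A-G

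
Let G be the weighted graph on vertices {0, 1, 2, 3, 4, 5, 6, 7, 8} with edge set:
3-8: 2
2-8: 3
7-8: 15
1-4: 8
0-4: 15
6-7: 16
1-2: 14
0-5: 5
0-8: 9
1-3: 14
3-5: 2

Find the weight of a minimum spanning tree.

Kruskal's algorithm — process edges by increasing weight (ties by edge label):
3-5 (2): add — endpoints in different components.
3-8 (2): add — endpoints in different components.
2-8 (3): add — endpoints in different components.
0-5 (5): add — endpoints in different components.
1-4 (8): add — endpoints in different components.
0-8 (9): skip — 0 and 8 already connected.
1-2 (14): add — endpoints in different components.
1-3 (14): skip — 1 and 3 already connected.
0-4 (15): skip — 0 and 4 already connected.
7-8 (15): add — endpoints in different components.
6-7 (16): add — endpoints in different components.
MST edges: 3-5, 3-8, 2-8, 0-5, 1-4, 1-2, 7-8, 6-7; total weight 2+2+3+5+8+14+15+16 = 65.

65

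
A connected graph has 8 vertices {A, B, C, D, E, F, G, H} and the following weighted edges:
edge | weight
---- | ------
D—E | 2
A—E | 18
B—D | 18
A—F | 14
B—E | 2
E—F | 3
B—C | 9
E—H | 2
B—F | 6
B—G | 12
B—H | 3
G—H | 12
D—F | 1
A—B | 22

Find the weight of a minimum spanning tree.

Sort edges by weight, then run Kruskal:
D—F (1): add — endpoints in different components.
B—E (2): add — endpoints in different components.
D—E (2): add — endpoints in different components.
E—H (2): add — endpoints in different components.
B—H (3): skip — B and H already connected.
E—F (3): skip — E and F already connected.
B—F (6): skip — B and F already connected.
B—C (9): add — endpoints in different components.
B—G (12): add — endpoints in different components.
G—H (12): skip — G and H already connected.
A—F (14): add — endpoints in different components.
MST edges: D—F, B—E, D—E, E—H, B—C, B—G, A—F; total weight 1+2+2+2+9+12+14 = 42.

42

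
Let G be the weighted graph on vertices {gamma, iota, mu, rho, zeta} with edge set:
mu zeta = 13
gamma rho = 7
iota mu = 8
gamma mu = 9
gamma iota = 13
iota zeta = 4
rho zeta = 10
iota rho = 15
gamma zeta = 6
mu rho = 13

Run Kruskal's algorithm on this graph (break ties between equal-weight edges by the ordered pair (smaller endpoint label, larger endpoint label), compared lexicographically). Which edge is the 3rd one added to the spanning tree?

Sort edges by weight, then run Kruskal:
iota zeta (4): add — endpoints in different components.
gamma zeta (6): add — endpoints in different components.
gamma rho (7): add — endpoints in different components.
iota mu (8): add — endpoints in different components.
The 3rd edge added is gamma rho.

gamma-rho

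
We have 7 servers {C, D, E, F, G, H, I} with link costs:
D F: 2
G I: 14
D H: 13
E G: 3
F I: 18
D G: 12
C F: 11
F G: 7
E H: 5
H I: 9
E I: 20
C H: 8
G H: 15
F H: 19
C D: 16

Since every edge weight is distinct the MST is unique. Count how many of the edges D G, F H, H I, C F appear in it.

Kruskal's algorithm — process edges by increasing weight (ties by edge label):
D F (2): add — endpoints in different components.
E G (3): add — endpoints in different components.
E H (5): add — endpoints in different components.
F G (7): add — endpoints in different components.
C H (8): add — endpoints in different components.
H I (9): add — endpoints in different components.
MST edge set: {D F, E G, E H, F G, C H, H I}.
Of the listed edges, {H I} are in the MST → 1.

1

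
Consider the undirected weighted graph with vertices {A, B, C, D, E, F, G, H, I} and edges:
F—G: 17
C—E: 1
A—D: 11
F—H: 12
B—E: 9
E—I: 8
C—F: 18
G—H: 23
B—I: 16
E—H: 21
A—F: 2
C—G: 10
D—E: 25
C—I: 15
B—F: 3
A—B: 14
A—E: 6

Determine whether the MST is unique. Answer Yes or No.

Kruskal's algorithm — process edges by increasing weight (ties by edge label):
C—E (1): add — endpoints in different components.
A—F (2): add — endpoints in different components.
B—F (3): add — endpoints in different components.
A—E (6): add — endpoints in different components.
E—I (8): add — endpoints in different components.
B—E (9): skip — B and E already connected.
C—G (10): add — endpoints in different components.
A—D (11): add — endpoints in different components.
F—H (12): add — endpoints in different components.
Every non-tree edge has weight strictly greater than the heaviest edge on the tree path between its endpoints, so the MST is unique.

Yes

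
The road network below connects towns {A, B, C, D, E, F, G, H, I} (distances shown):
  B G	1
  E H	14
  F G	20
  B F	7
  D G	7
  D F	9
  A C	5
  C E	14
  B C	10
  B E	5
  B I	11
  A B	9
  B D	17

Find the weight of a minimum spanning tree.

59

Kruskal's algorithm — process edges by increasing weight (ties by edge label):
B G (1): add — endpoints in different components.
A C (5): add — endpoints in different components.
B E (5): add — endpoints in different components.
B F (7): add — endpoints in different components.
D G (7): add — endpoints in different components.
A B (9): add — endpoints in different components.
D F (9): skip — D and F already connected.
B C (10): skip — B and C already connected.
B I (11): add — endpoints in different components.
C E (14): skip — C and E already connected.
E H (14): add — endpoints in different components.
MST edges: B G, A C, B E, B F, D G, A B, B I, E H; total weight 1+5+5+7+7+9+11+14 = 59.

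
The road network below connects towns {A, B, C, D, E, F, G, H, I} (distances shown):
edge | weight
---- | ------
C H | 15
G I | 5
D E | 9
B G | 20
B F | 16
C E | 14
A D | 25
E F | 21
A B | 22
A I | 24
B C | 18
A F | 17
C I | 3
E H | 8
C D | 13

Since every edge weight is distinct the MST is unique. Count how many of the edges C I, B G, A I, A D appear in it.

1

Sort edges by weight, then run Kruskal:
C I (3): add — endpoints in different components.
G I (5): add — endpoints in different components.
E H (8): add — endpoints in different components.
D E (9): add — endpoints in different components.
C D (13): add — endpoints in different components.
C E (14): skip — C and E already connected.
C H (15): skip — C and H already connected.
B F (16): add — endpoints in different components.
A F (17): add — endpoints in different components.
B C (18): add — endpoints in different components.
MST edge set: {C I, G I, E H, D E, C D, B F, A F, B C}.
Of the listed edges, {C I} are in the MST → 1.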